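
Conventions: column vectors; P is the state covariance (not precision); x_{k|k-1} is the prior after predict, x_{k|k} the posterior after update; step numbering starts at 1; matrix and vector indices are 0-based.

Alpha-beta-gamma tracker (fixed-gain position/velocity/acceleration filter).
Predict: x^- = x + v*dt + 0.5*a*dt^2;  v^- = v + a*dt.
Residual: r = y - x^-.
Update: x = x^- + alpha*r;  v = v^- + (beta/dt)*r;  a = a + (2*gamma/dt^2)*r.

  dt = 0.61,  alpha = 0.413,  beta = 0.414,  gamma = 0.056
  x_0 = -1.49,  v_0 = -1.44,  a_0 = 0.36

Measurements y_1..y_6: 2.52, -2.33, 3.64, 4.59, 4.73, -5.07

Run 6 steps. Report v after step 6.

step 1: x_pred=-2.3014  r=4.8214  x^+=-0.3102  v^+=2.0518  a^+=1.8112
step 2: x_pred=1.2784  r=-3.6084  x^+=-0.2119  v^+=0.7077  a^+=0.7251
step 3: x_pred=0.3547  r=3.2853  x^+=1.7116  v^+=3.3797  a^+=1.7139
step 4: x_pred=4.0920  r=0.4980  x^+=4.2977  v^+=4.7631  a^+=1.8638
step 5: x_pred=7.5500  r=-2.8200  x^+=6.3853  v^+=3.9862  a^+=1.0150
step 6: x_pred=9.0058  r=-14.0758  x^+=3.1925  v^+=-4.9477  a^+=-3.2217

v_post = -4.9477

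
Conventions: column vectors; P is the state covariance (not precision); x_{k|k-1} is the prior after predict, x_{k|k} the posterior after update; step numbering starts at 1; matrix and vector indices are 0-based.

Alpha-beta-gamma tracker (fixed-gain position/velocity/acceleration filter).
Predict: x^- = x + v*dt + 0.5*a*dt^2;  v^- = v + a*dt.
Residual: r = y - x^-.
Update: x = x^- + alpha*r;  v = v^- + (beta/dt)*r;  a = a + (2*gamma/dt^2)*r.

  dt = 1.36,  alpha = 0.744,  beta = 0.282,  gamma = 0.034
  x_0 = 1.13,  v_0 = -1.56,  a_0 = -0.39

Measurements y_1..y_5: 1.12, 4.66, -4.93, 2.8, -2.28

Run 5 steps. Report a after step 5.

a_post = -0.0456

step 1: x_pred=-1.3523  r=2.4723  x^+=0.4871  v^+=-1.5778  a^+=-0.2991
step 2: x_pred=-1.9353  r=6.5953  x^+=2.9716  v^+=-0.6170  a^+=-0.0566
step 3: x_pred=2.0801  r=-7.0101  x^+=-3.1354  v^+=-2.1476  a^+=-0.3144
step 4: x_pred=-6.3469  r=9.1469  x^+=0.4584  v^+=-0.6785  a^+=0.0219
step 5: x_pred=-0.4441  r=-1.8359  x^+=-1.8100  v^+=-1.0294  a^+=-0.0456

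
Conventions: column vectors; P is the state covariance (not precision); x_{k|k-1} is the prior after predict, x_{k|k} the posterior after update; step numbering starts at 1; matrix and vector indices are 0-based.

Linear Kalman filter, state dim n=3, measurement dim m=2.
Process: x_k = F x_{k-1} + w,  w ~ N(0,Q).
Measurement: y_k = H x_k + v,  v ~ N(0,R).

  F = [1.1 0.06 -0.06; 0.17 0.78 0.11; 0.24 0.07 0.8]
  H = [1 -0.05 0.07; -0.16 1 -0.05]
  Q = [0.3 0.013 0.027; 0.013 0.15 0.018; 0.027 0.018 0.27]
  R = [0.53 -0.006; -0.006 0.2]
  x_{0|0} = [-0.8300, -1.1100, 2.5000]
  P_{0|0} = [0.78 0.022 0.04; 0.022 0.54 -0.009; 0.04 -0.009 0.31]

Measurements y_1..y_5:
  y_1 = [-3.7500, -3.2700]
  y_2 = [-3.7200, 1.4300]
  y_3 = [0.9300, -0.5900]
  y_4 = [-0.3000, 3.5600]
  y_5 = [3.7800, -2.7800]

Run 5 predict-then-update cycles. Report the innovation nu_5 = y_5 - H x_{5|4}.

innov = [4.6025, -4.1077]

step 1: x^-=[-1.1296, -0.7319, 1.7231]  P^-=[1.2445 0.2060 0.2565; 0.2060 0.5106 0.1118; 0.2565 0.1118 0.5311]  S=[1.7930 -0.0325; -0.0325 0.6708]  K=[0.6989 0.0249; 0.1179 0.7094; 0.1620 0.0737]  nu=[-2.7776, -2.6327]  x^+=[-3.1364, -2.9270, 1.0790]  P^+=[0.3696 0.0626 0.0541; 0.0626 0.1535 0.0465; 0.0541 0.0465 0.4811]
step 2: x^-=[-3.6904, -2.6975, -0.0944]  P^-=[0.7503 0.1446 0.1567; 0.1446 0.2865 0.1344; 0.1567 0.1344 0.6280]  S=[1.2906 0.0034; 0.0034 0.4501]  K=[0.5841 0.0328; 0.1068 0.5694; 0.1498 0.1720]  nu=[-0.1579, 3.5324]  x^+=[-3.6666, -0.7029, 0.4896]  P^+=[0.3093 0.0546 0.0408; 0.0546 0.1254 0.0693; 0.0408 0.0693 0.5856]
step 3: x^-=[-4.1049, -1.1177, -0.5375]  P^-=[0.6781 0.1220 0.1245; 0.1220 0.2702 0.1503; 0.1245 0.1503 0.6885]  S=[1.2163 -0.0042; -0.0042 0.4373]  K=[0.5597 0.0220; 0.0997 0.5572; 0.1365 0.2208]  nu=[5.0166, -0.1559]  x^+=[-1.3004, -0.7043, 0.1130]  P^+=[0.2969 0.0500 0.0299; 0.0500 0.1229 0.0804; 0.0299 0.0804 0.6448]
step 4: x^-=[-1.4795, -0.7580, -0.2710]  P^-=[0.6641 0.1135 0.1089; 0.1135 0.2693 0.1591; 0.1089 0.1591 0.7225]  S=[1.2011 -0.0089; -0.0089 0.4376]  K=[0.5547 0.0155; 0.0967 0.5577; 0.1280 0.2439]  nu=[1.1605, 4.0677]  x^+=[-0.7726, 1.6228, 0.8696]  P^+=[0.2947 0.0481 0.0232; 0.0481 0.1229 0.0856; 0.0232 0.0856 0.6774]
step 5: x^-=[-0.8047, 1.2301, 0.6239]  P^-=[0.6621 0.1103 0.1011; 0.1103 0.2698 0.1638; 0.1011 0.1638 0.7412]  S=[1.1984 -0.0112; -0.0112 0.4386]  K=[0.5539 0.0125; 0.0955 0.5587; 0.1232 0.2552]  nu=[4.6025, -4.1077]  x^+=[1.6934, -0.6253, 0.1426]  P^+=[0.2945 0.0473 0.0195; 0.0473 0.1231 0.0882; 0.0195 0.0882 0.6952]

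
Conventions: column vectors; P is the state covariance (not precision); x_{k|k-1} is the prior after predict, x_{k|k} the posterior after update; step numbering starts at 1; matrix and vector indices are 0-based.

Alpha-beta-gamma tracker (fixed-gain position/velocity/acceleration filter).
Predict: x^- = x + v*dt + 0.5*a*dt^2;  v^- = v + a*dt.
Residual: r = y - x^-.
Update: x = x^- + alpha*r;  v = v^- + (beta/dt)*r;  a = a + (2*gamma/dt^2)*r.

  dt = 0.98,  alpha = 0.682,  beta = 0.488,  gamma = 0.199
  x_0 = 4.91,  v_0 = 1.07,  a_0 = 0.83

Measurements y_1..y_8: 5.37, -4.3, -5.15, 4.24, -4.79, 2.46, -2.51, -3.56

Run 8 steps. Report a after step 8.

step 1: x_pred=6.3572  r=-0.9872  x^+=5.6839  v^+=1.3918  a^+=0.4209
step 2: x_pred=7.2500  r=-11.5500  x^+=-0.6271  v^+=-3.9471  a^+=-4.3655
step 3: x_pred=-6.5916  r=1.4416  x^+=-5.6084  v^+=-7.5075  a^+=-3.7681
step 4: x_pred=-14.7752  r=19.0152  x^+=-1.8068  v^+=-1.7315  a^+=4.1120
step 5: x_pred=-1.5291  r=-3.2609  x^+=-3.7530  v^+=0.6745  a^+=2.7606
step 6: x_pred=-1.7664  r=4.2264  x^+=1.1160  v^+=5.4845  a^+=4.5121
step 7: x_pred=8.6575  r=-11.1675  x^+=1.0413  v^+=4.3454  a^+=-0.1158
step 8: x_pred=5.2441  r=-8.8041  x^+=-0.7603  v^+=-0.1522  a^+=-3.7644

a_post = -3.7644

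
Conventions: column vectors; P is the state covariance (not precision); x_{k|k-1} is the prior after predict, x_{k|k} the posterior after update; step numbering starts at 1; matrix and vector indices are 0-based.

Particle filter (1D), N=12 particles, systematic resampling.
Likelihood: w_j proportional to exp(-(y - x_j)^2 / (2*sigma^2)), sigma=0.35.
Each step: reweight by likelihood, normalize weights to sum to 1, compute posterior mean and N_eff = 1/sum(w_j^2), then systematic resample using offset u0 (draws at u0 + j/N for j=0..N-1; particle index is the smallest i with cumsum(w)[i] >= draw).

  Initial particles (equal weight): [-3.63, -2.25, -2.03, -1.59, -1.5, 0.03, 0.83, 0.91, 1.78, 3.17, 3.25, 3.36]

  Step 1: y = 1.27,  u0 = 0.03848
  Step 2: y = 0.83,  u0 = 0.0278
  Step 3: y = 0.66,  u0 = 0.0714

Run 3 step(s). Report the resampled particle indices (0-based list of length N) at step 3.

step 1: w=[0.0000, 0.0000, 0.0000, 0.0000, 0.0000, 0.0014, 0.3263, 0.4237, 0.2487, 0.0000, 0.0000, 0.0000]  mean=1.0991  Neff=2.8752  idx=[6, 6, 6, 6, 7, 7, 7, 7, 7, 8, 8, 8]
step 2: w=[0.1118, 0.1118, 0.1118, 0.1118, 0.1089, 0.1089, 0.1089, 0.1089, 0.1089, 0.0028, 0.0028, 0.0028]  mean=0.8816  Neff=9.1501  idx=[0, 0, 1, 2, 3, 3, 4, 5, 6, 7, 7, 8]
step 3: w=[0.0890, 0.0890, 0.0890, 0.0890, 0.0890, 0.0890, 0.0776, 0.0776, 0.0776, 0.0776, 0.0776, 0.0776]  mean=0.8673  Neff=11.9440  idx=[0, 1, 2, 3, 4, 5, 6, 7, 8, 9, 10, 11]

resampled_idx = [0, 1, 2, 3, 4, 5, 6, 7, 8, 9, 10, 11]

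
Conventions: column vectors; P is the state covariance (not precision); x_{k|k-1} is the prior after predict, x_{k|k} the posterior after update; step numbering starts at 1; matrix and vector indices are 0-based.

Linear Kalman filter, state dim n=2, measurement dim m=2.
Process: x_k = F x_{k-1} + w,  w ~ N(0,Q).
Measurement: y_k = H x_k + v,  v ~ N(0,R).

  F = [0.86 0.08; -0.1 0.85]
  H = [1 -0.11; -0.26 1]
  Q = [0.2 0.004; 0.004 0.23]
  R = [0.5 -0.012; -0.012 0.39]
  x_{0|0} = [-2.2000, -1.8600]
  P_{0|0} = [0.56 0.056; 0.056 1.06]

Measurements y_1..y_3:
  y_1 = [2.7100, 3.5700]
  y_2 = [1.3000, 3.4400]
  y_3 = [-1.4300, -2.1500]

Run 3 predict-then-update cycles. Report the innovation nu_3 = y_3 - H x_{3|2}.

innov = [-2.3056, -4.1585]

step 1: x^-=[-2.0408, -1.3610]  P^-=[0.6287 0.0684; 0.0684 0.9919]  S=[1.1256 -0.2142; -0.2142 1.3889]  K=[0.5551 0.0172; 0.1003 0.7169]  nu=[4.6011, 4.4004]  x^+=[0.5888, 2.2548]  P^+=[0.2855 0.0743; 0.0743 0.2977]
step 2: x^-=[0.6868, 1.8577]  P^-=[0.4233 0.0534; 0.0534 0.4353]  S=[0.9168 -0.1150; -0.1150 0.8262]  K=[0.4546 -0.0053; 0.0712 0.5200]  nu=[0.8176, 1.7609]  x^+=[1.0491, 2.8316]  P^+=[0.2332 0.0531; 0.0531 0.2158]
step 3: x^-=[1.1288, 2.3020]  P^-=[0.3812 0.0370; 0.0370 0.3792]  S=[0.8776 -0.1147; -0.1147 0.7757]  K=[0.4275 -0.0168; 0.0581 0.4850]  nu=[-2.3056, -4.1585]  x^+=[0.2131, 0.1512]  P^+=[0.2189 0.0452; 0.0452 0.2002]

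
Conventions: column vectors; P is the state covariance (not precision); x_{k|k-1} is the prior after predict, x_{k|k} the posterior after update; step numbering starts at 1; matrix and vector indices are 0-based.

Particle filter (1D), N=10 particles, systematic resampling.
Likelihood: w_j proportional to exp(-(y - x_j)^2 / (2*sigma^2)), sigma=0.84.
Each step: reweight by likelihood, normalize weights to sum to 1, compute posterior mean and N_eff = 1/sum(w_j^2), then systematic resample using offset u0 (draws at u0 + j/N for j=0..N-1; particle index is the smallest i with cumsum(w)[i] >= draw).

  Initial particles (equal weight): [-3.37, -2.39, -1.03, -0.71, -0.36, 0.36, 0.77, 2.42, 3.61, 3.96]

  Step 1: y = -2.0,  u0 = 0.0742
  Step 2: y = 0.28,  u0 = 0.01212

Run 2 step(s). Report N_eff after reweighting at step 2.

step 1: w=[0.1227, 0.4165, 0.2382, 0.1427, 0.0690, 0.0090, 0.0020, 0.0000, 0.0000, 0.0000]  mean=-1.7756  Neff=3.6974  idx=[0, 1, 1, 1, 1, 2, 2, 2, 3, 4]
step 2: w=[0.0000, 0.0030, 0.0030, 0.0030, 0.0030, 0.1371, 0.1371, 0.1371, 0.2309, 0.3460]  mean=-0.7405  Neff=4.3587  idx=[5, 5, 6, 7, 7, 8, 8, 9, 9, 9]

N_eff = 4.3587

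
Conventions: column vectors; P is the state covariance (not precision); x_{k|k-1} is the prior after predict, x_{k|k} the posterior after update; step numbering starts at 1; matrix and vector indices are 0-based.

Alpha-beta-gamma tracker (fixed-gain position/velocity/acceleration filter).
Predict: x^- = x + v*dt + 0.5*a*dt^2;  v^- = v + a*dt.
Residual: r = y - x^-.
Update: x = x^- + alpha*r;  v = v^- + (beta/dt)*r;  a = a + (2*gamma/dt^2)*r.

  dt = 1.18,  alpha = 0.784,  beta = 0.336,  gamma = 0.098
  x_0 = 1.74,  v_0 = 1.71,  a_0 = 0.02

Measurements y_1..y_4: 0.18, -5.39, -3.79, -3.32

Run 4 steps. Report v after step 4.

step 1: x_pred=3.7717  r=-3.5917  x^+=0.9558  v^+=0.7109  a^+=-0.4856
step 2: x_pred=1.4566  r=-6.8466  x^+=-3.9111  v^+=-1.8117  a^+=-1.4493
step 3: x_pred=-7.0579  r=3.2679  x^+=-4.4959  v^+=-2.5913  a^+=-0.9893
step 4: x_pred=-8.2424  r=4.9224  x^+=-4.3832  v^+=-2.3571  a^+=-0.2964

v_post = -2.3571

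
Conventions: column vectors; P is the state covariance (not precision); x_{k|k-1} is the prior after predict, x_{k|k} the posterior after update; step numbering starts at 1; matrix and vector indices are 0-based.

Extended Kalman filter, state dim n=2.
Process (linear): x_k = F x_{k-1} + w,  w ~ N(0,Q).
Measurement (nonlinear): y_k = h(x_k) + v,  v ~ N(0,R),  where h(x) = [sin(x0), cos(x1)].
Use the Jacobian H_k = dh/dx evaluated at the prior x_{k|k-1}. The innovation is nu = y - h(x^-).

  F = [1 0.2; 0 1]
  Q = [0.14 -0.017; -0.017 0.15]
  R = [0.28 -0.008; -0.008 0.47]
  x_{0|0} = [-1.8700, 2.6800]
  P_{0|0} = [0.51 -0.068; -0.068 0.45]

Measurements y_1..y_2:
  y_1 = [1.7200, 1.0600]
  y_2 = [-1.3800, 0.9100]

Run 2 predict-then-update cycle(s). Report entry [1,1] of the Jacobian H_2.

step 1: x^-=[-1.3340, 2.6800]  P^-=[0.6408 0.0050; 0.0050 0.6000]  H_jac=[0.2346 0.0000; 0.0000 -0.4454]  S=[0.3153 -0.0085; -0.0085 0.5890]  K=[0.4769 0.0031; -0.0085 -0.4538]  nu=[2.6921, 1.9553]  x^+=[-0.0440, 1.7696]  P^+=[0.5691 0.0053; 0.0053 0.4787]
step 2: x^-=[0.3099, 1.7696]  P^-=[0.7304 0.0840; 0.0840 0.6287]  H_jac=[0.9524 0.0000; 0.0000 -0.9803]  S=[0.9424 -0.0864; -0.0864 1.0742]  K=[0.7365 -0.0174; 0.0325 -0.5712]  nu=[-1.6850, 1.1075]  x^+=[-0.9503, 1.0823]  P^+=[0.2167 0.0144; 0.0144 0.2741]

H_jac[1,1] = -0.9803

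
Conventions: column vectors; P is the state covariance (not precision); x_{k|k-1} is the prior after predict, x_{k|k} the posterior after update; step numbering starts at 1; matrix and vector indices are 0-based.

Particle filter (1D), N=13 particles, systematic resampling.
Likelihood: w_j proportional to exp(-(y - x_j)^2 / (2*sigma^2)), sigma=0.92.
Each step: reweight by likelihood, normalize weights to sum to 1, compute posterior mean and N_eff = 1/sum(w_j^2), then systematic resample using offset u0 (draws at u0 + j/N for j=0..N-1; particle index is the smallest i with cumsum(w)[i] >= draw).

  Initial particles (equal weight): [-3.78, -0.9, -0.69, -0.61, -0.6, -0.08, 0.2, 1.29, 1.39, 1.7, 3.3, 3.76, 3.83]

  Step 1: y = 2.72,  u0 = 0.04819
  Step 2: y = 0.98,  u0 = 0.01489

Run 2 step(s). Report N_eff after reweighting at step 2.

N_eff = 5.4203

step 1: w=[0.0000, 0.0001, 0.0003, 0.0005, 0.0005, 0.0032, 0.0077, 0.0977, 0.1150, 0.1768, 0.2679, 0.1725, 0.1578]  mean=2.7241  Neff=5.5388  idx=[7, 8, 8, 9, 9, 10, 10, 10, 10, 11, 11, 12, 12]
step 2: w=[0.2132, 0.2043, 0.2043, 0.1661, 0.1661, 0.0094, 0.0094, 0.0094, 0.0094, 0.0023, 0.0023, 0.0019, 0.0019]  mean=1.5636  Neff=5.4203  idx=[0, 0, 0, 1, 1, 1, 2, 2, 3, 3, 3, 4, 4]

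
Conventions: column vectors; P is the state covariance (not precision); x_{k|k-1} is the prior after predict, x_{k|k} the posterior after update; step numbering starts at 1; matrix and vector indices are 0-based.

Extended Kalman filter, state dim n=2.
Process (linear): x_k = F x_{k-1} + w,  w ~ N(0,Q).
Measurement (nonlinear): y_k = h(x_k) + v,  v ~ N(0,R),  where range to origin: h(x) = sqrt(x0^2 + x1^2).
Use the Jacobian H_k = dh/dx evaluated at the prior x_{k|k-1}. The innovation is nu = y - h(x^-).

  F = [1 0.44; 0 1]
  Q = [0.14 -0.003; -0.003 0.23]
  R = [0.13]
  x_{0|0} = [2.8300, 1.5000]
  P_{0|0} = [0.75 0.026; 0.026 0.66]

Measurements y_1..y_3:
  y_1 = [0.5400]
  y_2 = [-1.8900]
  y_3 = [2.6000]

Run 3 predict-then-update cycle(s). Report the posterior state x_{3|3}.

step 1: x^-=[3.4900, 1.5000]  P^-=[1.0407 0.3134; 0.3134 0.8900]  H_jac=[0.9187 0.3949]  S=[1.3746]  K=[0.7856; 0.4651]  nu=[-3.2587]  x^+=[0.9300, -0.0158]  P^+=[0.1923 -0.1889; -0.1889 0.5926]
step 2: x^-=[0.9231, -0.0158]  P^-=[0.2809 0.0689; 0.0689 0.8226]  H_jac=[0.9999 -0.0171]  S=[0.4087]  K=[0.6843; 0.1341]  nu=[-2.8132]  x^+=[-1.0019, -0.3930]  P^+=[0.0895 0.0314; 0.0314 0.8153]
step 3: x^-=[-1.1749, -0.3930]  P^-=[0.4149 0.3871; 0.3871 1.0453]  H_jac=[-0.9483 -0.3173]  S=[0.8413]  K=[-0.6137; -0.8305]  nu=[1.3611]  x^+=[-2.0102, -1.5234]  P^+=[0.0981 -0.0417; -0.0417 0.4650]

x_post = [-2.0102, -1.5234]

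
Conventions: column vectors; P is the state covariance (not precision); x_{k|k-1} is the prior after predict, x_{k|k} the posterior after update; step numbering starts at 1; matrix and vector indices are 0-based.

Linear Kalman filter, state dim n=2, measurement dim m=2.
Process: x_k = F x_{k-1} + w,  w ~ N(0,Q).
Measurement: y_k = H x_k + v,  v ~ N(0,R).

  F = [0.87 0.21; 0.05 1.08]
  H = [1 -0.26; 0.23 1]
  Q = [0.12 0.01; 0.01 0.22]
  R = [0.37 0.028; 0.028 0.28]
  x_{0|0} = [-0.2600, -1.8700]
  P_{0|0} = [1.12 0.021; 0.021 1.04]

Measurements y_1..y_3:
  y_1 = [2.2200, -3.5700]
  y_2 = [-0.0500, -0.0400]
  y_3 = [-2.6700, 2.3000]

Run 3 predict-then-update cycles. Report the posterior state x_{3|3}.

step 1: x^-=[-0.6189, -2.0326]  P^-=[1.0213 0.3145; 0.3145 1.4381]  S=[1.3249 0.1847; 0.1847 1.9168]  K=[0.6782 0.2213; -0.1568 0.8031]  nu=[2.3104, -1.3951]  x^+=[0.6394, -3.5152]  P^+=[0.2625 0.0206; 0.0206 0.2157]
step 2: x^-=[-0.1819, -3.7644]  P^-=[0.3357 0.0899; 0.0899 0.4745]  S=[0.6910 0.0664; 0.0664 0.8136]  K=[0.4357 0.1699; -0.1077 0.6174]  nu=[-0.8469, 3.7663]  x^+=[0.0889, -1.3478]  P^+=[0.1713 0.0204; 0.0204 0.1652]
step 3: x^-=[-0.2057, -1.4512]  P^-=[0.2643 0.0743; 0.0743 0.4153]  S=[0.6238 0.0506; 0.0506 0.7434]  K=[0.3802 0.1558; -0.1018 0.5885]  nu=[-2.8416, 3.7985]  x^+=[-0.6943, 1.0736]  P^+=[0.1502 0.0197; 0.0197 0.1574]

x_post = [-0.6943, 1.0736]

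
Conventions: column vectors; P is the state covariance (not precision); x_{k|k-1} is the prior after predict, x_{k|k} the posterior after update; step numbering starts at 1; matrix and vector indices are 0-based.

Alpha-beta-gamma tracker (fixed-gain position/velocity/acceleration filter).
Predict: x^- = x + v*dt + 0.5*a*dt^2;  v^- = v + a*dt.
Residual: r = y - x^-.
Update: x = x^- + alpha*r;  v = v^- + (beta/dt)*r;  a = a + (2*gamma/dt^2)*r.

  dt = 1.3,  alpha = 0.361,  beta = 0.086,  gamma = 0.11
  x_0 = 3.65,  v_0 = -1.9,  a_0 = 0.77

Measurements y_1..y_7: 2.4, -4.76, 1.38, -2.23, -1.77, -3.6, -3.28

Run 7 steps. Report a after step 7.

step 1: x_pred=1.8307  r=0.5693  x^+=2.0362  v^+=-0.8613  a^+=0.8441
step 2: x_pred=1.6297  r=-6.3897  x^+=-0.6770  v^+=-0.1867  a^+=0.0123
step 3: x_pred=-0.9093  r=2.2893  x^+=-0.0828  v^+=-0.0192  a^+=0.3103
step 4: x_pred=0.1544  r=-2.3844  x^+=-0.7064  v^+=0.2265  a^+=-0.0001
step 5: x_pred=-0.4120  r=-1.3580  x^+=-0.9023  v^+=0.1365  a^+=-0.1768
step 6: x_pred=-0.8742  r=-2.7258  x^+=-1.8582  v^+=-0.2737  a^+=-0.5317
step 7: x_pred=-2.6633  r=-0.6167  x^+=-2.8859  v^+=-1.0057  a^+=-0.6120

a_post = -0.6120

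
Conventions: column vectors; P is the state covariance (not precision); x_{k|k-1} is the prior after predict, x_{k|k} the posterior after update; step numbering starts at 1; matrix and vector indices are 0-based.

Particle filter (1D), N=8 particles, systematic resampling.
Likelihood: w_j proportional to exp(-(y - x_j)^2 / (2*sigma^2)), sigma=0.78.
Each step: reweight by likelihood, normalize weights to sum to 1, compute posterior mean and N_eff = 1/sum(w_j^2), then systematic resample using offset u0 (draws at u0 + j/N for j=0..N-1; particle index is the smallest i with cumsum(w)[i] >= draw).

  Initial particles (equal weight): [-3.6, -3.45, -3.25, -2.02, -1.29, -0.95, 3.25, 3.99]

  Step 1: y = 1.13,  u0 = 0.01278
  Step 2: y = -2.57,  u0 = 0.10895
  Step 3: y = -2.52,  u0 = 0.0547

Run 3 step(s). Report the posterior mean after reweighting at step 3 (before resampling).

post_mean = -1.1429

step 1: w=[0.0000, 0.0000, 0.0000, 0.0046, 0.1288, 0.4530, 0.3946, 0.0191]  mean=0.7528  Neff=2.6466  idx=[4, 5, 5, 5, 5, 6, 6, 6]
step 2: w=[0.3599, 0.1600, 0.1600, 0.1600, 0.1600, 0.0000, 0.0000, 0.0000]  mean=-1.0724  Neff=4.3114  idx=[0, 0, 0, 1, 2, 3, 4, 4]
step 3: w=[0.1892, 0.1892, 0.1892, 0.0865, 0.0865, 0.0865, 0.0865, 0.0865]  mean=-1.1429  Neff=6.9081  idx=[0, 0, 1, 2, 2, 4, 5, 7]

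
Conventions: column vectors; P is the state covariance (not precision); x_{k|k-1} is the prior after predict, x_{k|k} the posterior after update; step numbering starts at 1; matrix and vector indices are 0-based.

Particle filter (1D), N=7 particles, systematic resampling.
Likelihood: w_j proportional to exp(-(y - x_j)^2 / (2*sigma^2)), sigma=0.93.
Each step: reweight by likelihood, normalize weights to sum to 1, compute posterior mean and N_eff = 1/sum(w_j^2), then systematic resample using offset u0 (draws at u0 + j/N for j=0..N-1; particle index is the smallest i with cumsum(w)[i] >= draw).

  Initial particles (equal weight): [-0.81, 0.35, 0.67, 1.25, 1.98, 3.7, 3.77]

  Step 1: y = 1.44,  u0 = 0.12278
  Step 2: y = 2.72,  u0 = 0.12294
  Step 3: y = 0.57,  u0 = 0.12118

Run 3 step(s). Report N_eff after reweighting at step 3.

N_eff = 4.4043

step 1: w=[0.0168, 0.1579, 0.2228, 0.3074, 0.2652, 0.0164, 0.0136]  mean=1.2120  Neff=4.1653  idx=[1, 2, 3, 3, 3, 4, 5]
step 2: w=[0.0170, 0.0385, 0.1252, 0.1252, 0.1252, 0.3182, 0.2507]  mean=2.0588  Neff=4.6969  idx=[2, 3, 4, 5, 5, 6, 6]
step 3: w=[0.2606, 0.2606, 0.2606, 0.1079, 0.1079, 0.0012, 0.0012]  mean=1.4133  Neff=4.4043  idx=[0, 1, 1, 2, 2, 3, 4]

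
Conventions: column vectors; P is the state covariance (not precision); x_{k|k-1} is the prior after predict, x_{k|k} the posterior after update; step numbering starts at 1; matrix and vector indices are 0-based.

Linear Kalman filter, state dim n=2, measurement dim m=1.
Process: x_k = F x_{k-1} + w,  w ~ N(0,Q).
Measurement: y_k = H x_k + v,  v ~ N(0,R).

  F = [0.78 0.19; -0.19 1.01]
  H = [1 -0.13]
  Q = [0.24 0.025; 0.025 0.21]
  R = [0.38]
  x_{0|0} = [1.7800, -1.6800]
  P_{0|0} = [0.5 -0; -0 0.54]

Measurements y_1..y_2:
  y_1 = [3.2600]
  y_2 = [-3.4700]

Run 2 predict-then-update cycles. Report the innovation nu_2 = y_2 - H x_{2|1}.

innov = [-5.1206]

step 1: x^-=[1.0692, -2.0350]  P^-=[0.5637 0.0545; 0.0545 0.7789]  S=[0.9427]  K=[0.5904; -0.0496]  nu=[1.9262]  x^+=[2.2066, -2.1305]  P^+=[0.2350 0.0821; 0.0821 0.7766]
step 2: x^-=[1.3163, -2.5710]  P^-=[0.4354 0.2009; 0.2009 0.9792]  S=[0.7797]  K=[0.5249; 0.0944]  nu=[-5.1206]  x^+=[-1.3715, -3.0546]  P^+=[0.2206 0.1623; 0.1623 0.9722]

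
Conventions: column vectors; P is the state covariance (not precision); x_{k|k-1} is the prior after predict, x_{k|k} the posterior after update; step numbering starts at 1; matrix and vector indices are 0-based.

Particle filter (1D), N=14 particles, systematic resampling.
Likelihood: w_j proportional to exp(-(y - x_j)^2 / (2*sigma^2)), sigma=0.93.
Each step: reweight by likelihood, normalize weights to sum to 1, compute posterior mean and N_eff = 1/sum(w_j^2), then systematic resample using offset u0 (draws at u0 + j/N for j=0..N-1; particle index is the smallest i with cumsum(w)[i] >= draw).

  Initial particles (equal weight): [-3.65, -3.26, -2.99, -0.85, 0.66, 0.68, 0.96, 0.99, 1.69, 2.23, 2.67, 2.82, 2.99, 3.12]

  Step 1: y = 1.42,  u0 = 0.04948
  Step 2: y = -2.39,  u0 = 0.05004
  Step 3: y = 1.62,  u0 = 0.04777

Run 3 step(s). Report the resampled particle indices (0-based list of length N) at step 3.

resampled_idx = [0, 1, 2, 4, 5, 6, 7, 8, 9, 10, 11, 12, 12, 13]

step 1: w=[0.0000, 0.0000, 0.0000, 0.0084, 0.1178, 0.1199, 0.1456, 0.1478, 0.1577, 0.1126, 0.0667, 0.0530, 0.0396, 0.0309]  mean=1.4982  Neff=8.4240  idx=[4, 4, 5, 6, 6, 7, 7, 8, 8, 8, 9, 10, 11, 13]
step 2: w=[0.2369, 0.2369, 0.2207, 0.0781, 0.0781, 0.0695, 0.0695, 0.0034, 0.0034, 0.0034, 0.0002, 0.0000, 0.0000, 0.0000]  mean=0.7680  Neff=5.4699  idx=[0, 0, 0, 1, 1, 1, 2, 2, 2, 2, 3, 4, 5, 6]
step 3: w=[0.0647, 0.0647, 0.0647, 0.0647, 0.0647, 0.0647, 0.0662, 0.0662, 0.0662, 0.0662, 0.0857, 0.0857, 0.0877, 0.0877]  mean=0.7746  Neff=13.7466  idx=[0, 1, 2, 4, 5, 6, 7, 8, 9, 10, 11, 12, 12, 13]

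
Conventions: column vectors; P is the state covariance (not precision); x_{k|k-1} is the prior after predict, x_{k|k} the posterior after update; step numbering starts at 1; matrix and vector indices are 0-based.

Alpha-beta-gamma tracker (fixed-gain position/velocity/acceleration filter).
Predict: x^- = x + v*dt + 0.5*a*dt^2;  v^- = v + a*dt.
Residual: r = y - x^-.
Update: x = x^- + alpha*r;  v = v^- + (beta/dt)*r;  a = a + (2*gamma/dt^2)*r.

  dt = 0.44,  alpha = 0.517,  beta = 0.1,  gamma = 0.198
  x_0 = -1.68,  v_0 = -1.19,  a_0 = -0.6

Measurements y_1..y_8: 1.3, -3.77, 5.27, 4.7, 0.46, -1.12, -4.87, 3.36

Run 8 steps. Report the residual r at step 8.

resid = 11.0703

step 1: x_pred=-2.2617  r=3.5617  x^+=-0.4203  v^+=-0.6445  a^+=6.6853
step 2: x_pred=-0.0568  r=-3.7132  x^+=-1.9765  v^+=1.4531  a^+=-0.9100
step 3: x_pred=-1.4252  r=6.6952  x^+=2.0362  v^+=2.5743  a^+=12.7848
step 4: x_pred=4.4065  r=0.2935  x^+=4.5582  v^+=8.2663  a^+=13.3852
step 5: x_pred=9.4911  r=-9.0311  x^+=4.8220  v^+=12.1033  a^+=-5.0875
step 6: x_pred=9.6550  r=-10.7750  x^+=4.0843  v^+=7.4159  a^+=-27.1272
step 7: x_pred=4.7214  r=-9.5914  x^+=-0.2373  v^+=-6.6999  a^+=-46.7461
step 8: x_pred=-7.7103  r=11.0703  x^+=-1.9870  v^+=-24.7522  a^+=-24.1022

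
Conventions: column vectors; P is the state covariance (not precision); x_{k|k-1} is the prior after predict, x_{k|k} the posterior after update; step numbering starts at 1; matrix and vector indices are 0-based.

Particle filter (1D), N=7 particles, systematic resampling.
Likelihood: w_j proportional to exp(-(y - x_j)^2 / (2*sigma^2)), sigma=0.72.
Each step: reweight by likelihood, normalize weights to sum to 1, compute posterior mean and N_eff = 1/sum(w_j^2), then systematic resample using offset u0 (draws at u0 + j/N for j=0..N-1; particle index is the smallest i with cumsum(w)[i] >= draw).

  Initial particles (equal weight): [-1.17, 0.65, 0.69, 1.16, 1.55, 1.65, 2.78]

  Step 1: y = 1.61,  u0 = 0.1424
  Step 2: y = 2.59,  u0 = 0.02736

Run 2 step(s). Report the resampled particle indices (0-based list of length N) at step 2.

resampled_idx = [1, 2, 3, 4, 5, 6, 6]

step 1: w=[0.0001, 0.1044, 0.1122, 0.2089, 0.2530, 0.2535, 0.0678]  mean=1.3864  Neff=4.9996  idx=[2, 3, 4, 4, 5, 5, 6]
step 2: w=[0.0114, 0.0517, 0.1308, 0.1308, 0.1583, 0.1583, 0.3586]  mean=1.9928  Neff=4.6347  idx=[1, 2, 3, 4, 5, 6, 6]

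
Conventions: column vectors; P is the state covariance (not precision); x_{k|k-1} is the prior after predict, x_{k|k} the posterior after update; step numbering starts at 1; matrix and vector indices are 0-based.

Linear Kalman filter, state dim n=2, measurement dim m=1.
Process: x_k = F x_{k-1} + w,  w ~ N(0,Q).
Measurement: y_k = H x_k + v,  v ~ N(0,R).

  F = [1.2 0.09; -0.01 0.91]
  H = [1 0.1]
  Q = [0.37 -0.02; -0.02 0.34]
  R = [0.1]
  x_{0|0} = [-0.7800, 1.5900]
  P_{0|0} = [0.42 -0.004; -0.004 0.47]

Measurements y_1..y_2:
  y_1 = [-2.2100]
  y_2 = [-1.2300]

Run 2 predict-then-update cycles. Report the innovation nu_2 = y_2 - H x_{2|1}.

step 1: x^-=[-0.7929, 1.4547]  P^-=[0.9777 0.0091; 0.0091 0.7293]  S=[1.0869]  K=[0.9004; 0.0755]  nu=[-1.5626]  x^+=[-2.1999, 1.3368]  P^+=[0.0965 -0.0648; -0.0648 0.7231]
step 2: x^-=[-2.5196, 1.2385]  P^-=[0.5009 -0.0326; -0.0326 0.9400]  S=[0.6037]  K=[0.8242; 0.1017]  nu=[1.1657]  x^+=[-1.5588, 1.3570]  P^+=[0.0907 -0.0832; -0.0832 0.9338]

innov = [1.1657]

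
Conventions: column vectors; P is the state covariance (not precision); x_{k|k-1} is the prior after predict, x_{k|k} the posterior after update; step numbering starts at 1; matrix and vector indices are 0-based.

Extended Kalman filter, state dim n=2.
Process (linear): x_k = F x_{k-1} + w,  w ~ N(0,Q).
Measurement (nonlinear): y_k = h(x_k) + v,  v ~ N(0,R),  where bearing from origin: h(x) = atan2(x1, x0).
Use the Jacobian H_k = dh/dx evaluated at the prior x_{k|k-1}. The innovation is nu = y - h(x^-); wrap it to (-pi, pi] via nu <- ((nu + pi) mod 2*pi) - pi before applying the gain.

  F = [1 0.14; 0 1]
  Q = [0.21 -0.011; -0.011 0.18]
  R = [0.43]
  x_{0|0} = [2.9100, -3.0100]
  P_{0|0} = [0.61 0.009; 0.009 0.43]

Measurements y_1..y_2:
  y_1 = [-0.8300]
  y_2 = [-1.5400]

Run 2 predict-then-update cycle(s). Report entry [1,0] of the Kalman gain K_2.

step 1: x^-=[2.4886, -3.0100]  P^-=[0.8309 0.0582; 0.0582 0.6100]  H_jac=[0.1973 0.1632]  S=[0.4823]  K=[0.3596; 0.2301]  nu=[0.0499]  x^+=[2.5066, -2.9985]  P^+=[0.7686 0.0183; 0.0183 0.5845]
step 2: x^-=[2.0868, -2.9985]  P^-=[0.9951 0.0891; 0.0891 0.7645]  H_jac=[0.2247 0.1564]  S=[0.5052]  K=[0.4702; 0.2762]  nu=[-0.5772]  x^+=[1.8154, -3.1580]  P^+=[0.8835 0.0235; 0.0235 0.7259]

K[1,0] = 0.2762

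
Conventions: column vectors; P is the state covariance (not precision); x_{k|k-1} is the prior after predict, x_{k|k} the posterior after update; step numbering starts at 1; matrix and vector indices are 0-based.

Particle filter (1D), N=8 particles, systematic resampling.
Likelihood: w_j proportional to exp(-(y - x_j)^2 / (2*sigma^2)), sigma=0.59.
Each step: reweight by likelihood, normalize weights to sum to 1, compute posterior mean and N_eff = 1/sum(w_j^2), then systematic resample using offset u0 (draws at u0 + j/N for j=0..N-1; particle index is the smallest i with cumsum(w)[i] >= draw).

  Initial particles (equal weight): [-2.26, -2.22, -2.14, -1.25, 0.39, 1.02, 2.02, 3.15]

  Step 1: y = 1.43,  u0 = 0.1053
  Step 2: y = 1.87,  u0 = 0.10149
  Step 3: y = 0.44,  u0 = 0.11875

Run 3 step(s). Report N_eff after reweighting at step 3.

N_eff = 2.5600

step 1: w=[0.0000, 0.0000, 0.0000, 0.0000, 0.1307, 0.4855, 0.3749, 0.0088]  mean=1.3313  Neff=2.5416  idx=[4, 5, 5, 5, 5, 6, 6, 6]
step 2: w=[0.0099, 0.0812, 0.0812, 0.0812, 0.0812, 0.2218, 0.2218, 0.2218]  mean=1.6793  Neff=5.7447  idx=[2, 3, 5, 5, 6, 6, 7, 7]
step 3: w=[0.4406, 0.4406, 0.0198, 0.0198, 0.0198, 0.0198, 0.0198, 0.0198]  mean=1.1388  Neff=2.5600  idx=[0, 0, 0, 1, 1, 1, 1, 7]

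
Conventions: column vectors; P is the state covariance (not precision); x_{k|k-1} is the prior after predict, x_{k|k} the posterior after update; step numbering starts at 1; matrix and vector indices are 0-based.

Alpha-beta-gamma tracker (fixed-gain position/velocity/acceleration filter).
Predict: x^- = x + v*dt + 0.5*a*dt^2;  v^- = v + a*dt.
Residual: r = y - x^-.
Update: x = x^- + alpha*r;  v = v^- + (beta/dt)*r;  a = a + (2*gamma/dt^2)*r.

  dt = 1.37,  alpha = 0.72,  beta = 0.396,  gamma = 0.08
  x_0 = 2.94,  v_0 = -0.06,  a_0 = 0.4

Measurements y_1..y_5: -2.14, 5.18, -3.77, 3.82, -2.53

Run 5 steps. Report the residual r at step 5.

resid = -6.0198

step 1: x_pred=3.2332  r=-5.3732  x^+=-0.6355  v^+=-1.0651  a^+=-0.0580
step 2: x_pred=-2.1492  r=7.3292  x^+=3.1278  v^+=0.9739  a^+=0.5667
step 3: x_pred=4.9939  r=-8.7639  x^+=-1.3161  v^+=-0.7829  a^+=-0.1803
step 4: x_pred=-2.5579  r=6.3779  x^+=2.0342  v^+=0.8136  a^+=0.3634
step 5: x_pred=3.4898  r=-6.0198  x^+=-0.8445  v^+=-0.4287  a^+=-0.1498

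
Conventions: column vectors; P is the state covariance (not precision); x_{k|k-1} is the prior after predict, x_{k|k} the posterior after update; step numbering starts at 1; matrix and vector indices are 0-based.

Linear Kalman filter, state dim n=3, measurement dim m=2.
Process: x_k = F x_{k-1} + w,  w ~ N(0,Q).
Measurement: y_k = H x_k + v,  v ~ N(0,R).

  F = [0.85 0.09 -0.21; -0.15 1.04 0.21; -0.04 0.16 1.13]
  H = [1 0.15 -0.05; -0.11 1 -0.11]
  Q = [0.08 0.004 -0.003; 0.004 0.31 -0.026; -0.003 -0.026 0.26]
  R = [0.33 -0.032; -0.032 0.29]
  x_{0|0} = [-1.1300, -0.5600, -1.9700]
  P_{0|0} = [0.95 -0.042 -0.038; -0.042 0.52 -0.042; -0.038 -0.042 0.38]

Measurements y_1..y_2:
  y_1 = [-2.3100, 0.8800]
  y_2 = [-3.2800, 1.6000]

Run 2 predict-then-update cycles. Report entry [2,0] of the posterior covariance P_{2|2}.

step 1: x^-=[-0.5972, -0.8266, -2.2705]  P^-=[0.7961 -0.1214 -0.1632; -0.1214 0.9077 0.1151; -0.1632 0.1151 0.7488]  S=[1.1266 -0.0893; -0.0893 1.2138]  K=[0.6893 -0.1067; 0.0677 0.7534; -0.1604 0.0300]  nu=[-1.7023, 1.3912]  x^+=[-1.9190, 0.1062, -1.9557]  P^+=[0.2339 -0.0307 -0.0314; -0.0307 0.2228 0.0893; -0.0314 0.0893 0.7179]
step 2: x^-=[-1.2109, -0.0124, -2.1162]  P^-=[0.2856 -0.0878 -0.2065; -0.0878 0.6384 0.2984; -0.2065 0.2984 1.2183]  S=[0.6228 -0.0456; -0.0456 0.8953]  K=[0.4478 -0.0850; 0.0393 0.6892; -0.3435 0.1915]  nu=[-2.1731, 1.2465]  x^+=[-2.2898, 0.7613, -1.1310]  P^+=[0.1508 -0.0324 -0.0909; -0.0324 0.2147 0.1782; -0.0909 0.1782 1.1060]

P_post[2,0] = -0.0909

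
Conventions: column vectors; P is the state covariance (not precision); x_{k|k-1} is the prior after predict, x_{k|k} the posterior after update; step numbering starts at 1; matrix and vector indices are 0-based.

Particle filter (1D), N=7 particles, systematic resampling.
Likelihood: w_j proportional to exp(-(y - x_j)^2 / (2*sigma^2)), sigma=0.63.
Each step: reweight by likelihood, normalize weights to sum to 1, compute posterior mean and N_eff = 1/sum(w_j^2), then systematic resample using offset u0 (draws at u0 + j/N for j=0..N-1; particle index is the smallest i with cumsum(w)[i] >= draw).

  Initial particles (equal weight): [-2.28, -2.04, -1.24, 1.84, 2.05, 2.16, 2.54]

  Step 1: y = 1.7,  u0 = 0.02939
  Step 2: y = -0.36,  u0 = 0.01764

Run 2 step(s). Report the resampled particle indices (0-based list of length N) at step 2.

step 1: w=[0.0000, 0.0000, 0.0000, 0.3242, 0.2847, 0.2545, 0.1366]  mean=2.0768  Neff=3.7094  idx=[3, 3, 3, 4, 4, 5, 6]
step 2: w=[0.2666, 0.2666, 0.2666, 0.0787, 0.0787, 0.0398, 0.0030]  mean=1.8879  Neff=4.4012  idx=[0, 0, 1, 1, 2, 2, 3]

resampled_idx = [0, 0, 1, 1, 2, 2, 3]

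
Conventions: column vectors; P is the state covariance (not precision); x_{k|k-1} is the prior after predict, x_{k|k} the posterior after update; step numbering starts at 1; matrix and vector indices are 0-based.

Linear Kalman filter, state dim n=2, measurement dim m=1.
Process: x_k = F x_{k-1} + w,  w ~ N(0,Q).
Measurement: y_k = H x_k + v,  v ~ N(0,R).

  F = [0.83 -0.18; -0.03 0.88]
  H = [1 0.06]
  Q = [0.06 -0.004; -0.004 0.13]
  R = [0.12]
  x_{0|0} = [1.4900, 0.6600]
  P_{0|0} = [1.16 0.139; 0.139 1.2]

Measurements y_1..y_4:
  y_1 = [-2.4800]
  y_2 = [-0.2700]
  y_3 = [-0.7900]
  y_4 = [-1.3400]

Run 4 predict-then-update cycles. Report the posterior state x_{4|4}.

step 1: x^-=[1.1179, 0.5361]  P^-=[0.8565 -0.1207; -0.1207 1.0530]  S=[0.9658]  K=[0.8793; -0.0595]  nu=[-3.6301]  x^+=[-2.0741, 0.7523]  P^+=[0.1097 -0.0701; -0.0701 1.0496]
step 2: x^-=[-1.8569, 0.7242]  P^-=[0.1905 -0.2246; -0.2246 0.9466]  S=[0.2870]  K=[0.6170; -0.5846]  nu=[1.5435]  x^+=[-0.9046, -0.1781]  P^+=[0.0813 -0.1211; -0.1211 0.8485]
step 3: x^-=[-0.7188, -0.1296]  P^-=[0.1797 -0.2295; -0.2295 0.7935]  S=[0.2750]  K=[0.6033; -0.6614]  nu=[-0.0634]  x^+=[-0.7571, -0.0876]  P^+=[0.0796 -0.1198; -0.1198 0.6732]
step 4: x^-=[-0.6126, -0.0544]  P^-=[0.1724 -0.2007; -0.2007 0.6577]  S=[0.2707]  K=[0.5925; -0.5958]  nu=[-0.7241]  x^+=[-1.0416, 0.3770]  P^+=[0.0774 -0.1052; -0.1052 0.5617]

x_post = [-1.0416, 0.3770]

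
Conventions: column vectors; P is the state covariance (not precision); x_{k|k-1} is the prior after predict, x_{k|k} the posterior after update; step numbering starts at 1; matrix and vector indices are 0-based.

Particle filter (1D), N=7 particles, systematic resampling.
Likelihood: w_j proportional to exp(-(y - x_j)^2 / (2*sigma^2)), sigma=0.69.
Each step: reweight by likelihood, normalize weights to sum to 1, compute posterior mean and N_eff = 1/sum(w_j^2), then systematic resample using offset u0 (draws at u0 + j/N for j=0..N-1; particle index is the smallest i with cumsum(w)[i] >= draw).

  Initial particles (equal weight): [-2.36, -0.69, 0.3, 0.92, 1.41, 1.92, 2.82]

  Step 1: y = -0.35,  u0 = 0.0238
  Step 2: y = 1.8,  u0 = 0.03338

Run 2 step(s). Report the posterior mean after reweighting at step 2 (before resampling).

step 1: w=[0.0081, 0.5008, 0.3628, 0.1039, 0.0219, 0.0025, 0.0000]  mean=-0.1245  Neff=2.5398  idx=[1, 1, 1, 1, 2, 2, 3]
step 2: w=[0.0023, 0.0023, 0.0023, 0.0023, 0.1476, 0.1476, 0.6954]  mean=0.7219  Neff=1.8969  idx=[4, 5, 6, 6, 6, 6, 6]

post_mean = 0.7219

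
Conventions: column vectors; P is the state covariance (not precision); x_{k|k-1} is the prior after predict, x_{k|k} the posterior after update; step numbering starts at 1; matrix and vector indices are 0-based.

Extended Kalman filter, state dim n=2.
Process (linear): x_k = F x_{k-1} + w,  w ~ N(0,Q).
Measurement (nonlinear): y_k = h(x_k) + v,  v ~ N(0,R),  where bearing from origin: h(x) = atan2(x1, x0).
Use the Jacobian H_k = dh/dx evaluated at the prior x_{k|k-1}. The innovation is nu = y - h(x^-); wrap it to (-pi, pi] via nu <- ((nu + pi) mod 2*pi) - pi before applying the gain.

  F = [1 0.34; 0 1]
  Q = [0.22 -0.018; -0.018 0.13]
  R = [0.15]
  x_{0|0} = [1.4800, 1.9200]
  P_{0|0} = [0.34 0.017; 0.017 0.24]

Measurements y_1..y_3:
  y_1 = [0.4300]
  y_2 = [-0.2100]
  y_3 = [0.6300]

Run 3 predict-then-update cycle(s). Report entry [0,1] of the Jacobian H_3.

step 1: x^-=[2.1328, 1.9200]  P^-=[0.5993 0.0806; 0.0806 0.3700]  H_jac=[-0.2331 0.2590]  S=[0.1977]  K=[-0.6013; 0.3897]  nu=[-0.3029]  x^+=[2.3150, 1.8019]  P^+=[0.5278 0.1269; 0.1269 0.3400]
step 2: x^-=[2.9276, 1.8019]  P^-=[0.8734 0.2245; 0.2245 0.4700]  H_jac=[-0.1525 0.2477]  S=[0.1822]  K=[-0.4257; 0.4511]  nu=[-0.7617]  x^+=[3.2519, 1.4583]  P^+=[0.8404 0.2595; 0.2595 0.4329]
step 3: x^-=[3.7477, 1.4583]  P^-=[1.2869 0.3887; 0.3887 0.5629]  H_jac=[-0.0902 0.2317]  S=[0.1744]  K=[-0.1489; 0.5468]  nu=[0.2589]  x^+=[3.7092, 1.5999]  P^+=[1.2831 0.4029; 0.4029 0.5107]

H_jac[0,1] = 0.2317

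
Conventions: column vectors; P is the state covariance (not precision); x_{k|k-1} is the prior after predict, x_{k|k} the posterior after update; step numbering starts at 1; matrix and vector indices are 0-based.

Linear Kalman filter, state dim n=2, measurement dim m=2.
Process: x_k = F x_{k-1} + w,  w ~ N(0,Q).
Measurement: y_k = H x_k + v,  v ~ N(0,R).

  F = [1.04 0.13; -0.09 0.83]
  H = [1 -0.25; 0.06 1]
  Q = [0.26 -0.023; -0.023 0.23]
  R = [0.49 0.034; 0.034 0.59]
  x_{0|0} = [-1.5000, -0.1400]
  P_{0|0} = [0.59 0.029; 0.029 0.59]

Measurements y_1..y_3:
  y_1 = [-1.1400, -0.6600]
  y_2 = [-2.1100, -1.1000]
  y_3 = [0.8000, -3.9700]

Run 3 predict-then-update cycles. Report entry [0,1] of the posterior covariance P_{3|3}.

step 1: x^-=[-1.5782, 0.0188]  P^-=[0.9160 0.0101; 0.0101 0.6369]  S=[1.4407 -0.0603; -0.0603 1.2314]  K=[0.6375 0.0841; -0.0820 0.5137]  nu=[0.4429, -0.5841]  x^+=[-1.3449, -0.3176]  P^+=[0.3281 0.0516; 0.0516 0.2972]
step 2: x^-=[-1.4400, -0.1425]  P^-=[0.6339 0.0223; 0.0223 0.4297]  S=[1.1396 -0.0134; -0.0134 1.0246]  K=[0.5521 0.0661; -0.0698 0.4197]  nu=[-0.7056, -0.8711]  x^+=[-1.8872, -0.4589]  P^+=[0.2830 0.0408; 0.0408 0.2428]
step 3: x^-=[-2.0223, -0.2111]  P^-=[0.5812 0.0115; 0.0115 0.3935]  S=[1.0901 -0.0182; -0.0182 0.9869]  K=[0.5315 0.0567; -0.0731 0.3980]  nu=[2.7696, -3.6376]  x^+=[-0.7567, -1.8614]  P^+=[0.2712 0.0353; 0.0353 0.2302]

P_post[0,1] = 0.0353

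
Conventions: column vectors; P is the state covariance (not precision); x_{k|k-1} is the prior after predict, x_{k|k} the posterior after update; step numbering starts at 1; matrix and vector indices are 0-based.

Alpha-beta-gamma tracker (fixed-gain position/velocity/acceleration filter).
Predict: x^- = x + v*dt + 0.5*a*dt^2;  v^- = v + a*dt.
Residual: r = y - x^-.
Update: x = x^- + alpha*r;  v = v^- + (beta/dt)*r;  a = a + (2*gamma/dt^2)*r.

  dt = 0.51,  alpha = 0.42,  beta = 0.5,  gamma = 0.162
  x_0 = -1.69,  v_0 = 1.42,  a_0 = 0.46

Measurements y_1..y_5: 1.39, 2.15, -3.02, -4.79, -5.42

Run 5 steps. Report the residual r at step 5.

step 1: x_pred=-0.9060  r=2.2960  x^+=0.0583  v^+=3.9056  a^+=3.3200
step 2: x_pred=2.4819  r=-0.3319  x^+=2.3425  v^+=5.2733  a^+=2.9066
step 3: x_pred=5.4099  r=-8.4299  x^+=1.8694  v^+=-1.5089  a^+=-7.5944
step 4: x_pred=0.1121  r=-4.9021  x^+=-1.9468  v^+=-10.1881  a^+=-13.7009
step 5: x_pred=-8.9245  r=3.5045  x^+=-7.4526  v^+=-13.7398  a^+=-9.3354

resid = 3.5045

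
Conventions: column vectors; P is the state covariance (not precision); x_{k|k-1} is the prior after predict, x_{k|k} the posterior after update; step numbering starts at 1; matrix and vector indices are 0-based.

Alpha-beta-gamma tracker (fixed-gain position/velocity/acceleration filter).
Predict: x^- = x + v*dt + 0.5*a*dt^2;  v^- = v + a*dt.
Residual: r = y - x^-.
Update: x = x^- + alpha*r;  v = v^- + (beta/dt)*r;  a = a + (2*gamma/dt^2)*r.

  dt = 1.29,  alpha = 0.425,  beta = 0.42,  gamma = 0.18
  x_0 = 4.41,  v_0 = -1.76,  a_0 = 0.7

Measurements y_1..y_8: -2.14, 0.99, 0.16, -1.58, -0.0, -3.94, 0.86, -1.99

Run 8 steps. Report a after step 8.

a_post = -1.0301

step 1: x_pred=2.7220  r=-4.8620  x^+=0.6557  v^+=-2.4400  a^+=-0.3518
step 2: x_pred=-2.7846  r=3.7746  x^+=-1.1804  v^+=-1.6649  a^+=0.4648
step 3: x_pred=-2.9414  r=3.1014  x^+=-1.6233  v^+=-0.0556  a^+=1.1357
step 4: x_pred=-0.7500  r=-0.8300  x^+=-1.1028  v^+=1.1393  a^+=0.9562
step 5: x_pred=1.1624  r=-1.1624  x^+=0.6684  v^+=1.9942  a^+=0.7047
step 6: x_pred=3.8273  r=-7.7673  x^+=0.5262  v^+=0.3744  a^+=-0.9756
step 7: x_pred=0.1974  r=0.6626  x^+=0.4790  v^+=-0.6685  a^+=-0.8323
step 8: x_pred=-1.0758  r=-0.9142  x^+=-1.4644  v^+=-2.0397  a^+=-1.0301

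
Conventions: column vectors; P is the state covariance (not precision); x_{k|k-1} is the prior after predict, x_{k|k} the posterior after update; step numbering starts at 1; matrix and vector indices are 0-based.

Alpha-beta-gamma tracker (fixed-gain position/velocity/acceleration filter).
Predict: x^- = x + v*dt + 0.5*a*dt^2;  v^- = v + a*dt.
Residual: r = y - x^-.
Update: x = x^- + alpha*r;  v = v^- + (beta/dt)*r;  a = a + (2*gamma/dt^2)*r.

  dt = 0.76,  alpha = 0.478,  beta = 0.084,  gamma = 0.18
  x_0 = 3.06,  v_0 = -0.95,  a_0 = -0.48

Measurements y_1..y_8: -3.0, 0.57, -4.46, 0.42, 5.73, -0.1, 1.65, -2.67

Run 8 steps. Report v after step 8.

v_post = 18.2278

step 1: x_pred=2.1994  r=-5.1994  x^+=-0.2859  v^+=-1.8895  a^+=-3.7206
step 2: x_pred=-2.7964  r=3.3664  x^+=-1.1873  v^+=-4.3451  a^+=-1.6224
step 3: x_pred=-4.9581  r=0.4981  x^+=-4.7200  v^+=-5.5230  a^+=-1.3120
step 4: x_pred=-9.2964  r=9.7164  x^+=-4.6520  v^+=-5.4462  a^+=4.7439
step 5: x_pred=-7.4210  r=13.1510  x^+=-1.1348  v^+=-0.3873  a^+=12.9406
step 6: x_pred=2.3081  r=-2.4081  x^+=1.1570  v^+=9.1814  a^+=11.4397
step 7: x_pred=11.4387  r=-9.7887  x^+=6.7597  v^+=16.7937  a^+=5.3388
step 8: x_pred=21.0647  r=-23.7347  x^+=9.7195  v^+=18.2278  a^+=-9.4543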